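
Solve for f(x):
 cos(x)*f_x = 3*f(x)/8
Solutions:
 f(x) = C1*(sin(x) + 1)^(3/16)/(sin(x) - 1)^(3/16)


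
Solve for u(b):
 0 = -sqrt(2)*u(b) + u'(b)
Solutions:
 u(b) = C1*exp(sqrt(2)*b)


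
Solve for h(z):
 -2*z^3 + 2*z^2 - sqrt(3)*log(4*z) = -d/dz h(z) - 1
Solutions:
 h(z) = C1 + z^4/2 - 2*z^3/3 + sqrt(3)*z*log(z) - sqrt(3)*z - z + 2*sqrt(3)*z*log(2)


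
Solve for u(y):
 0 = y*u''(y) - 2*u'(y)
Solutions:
 u(y) = C1 + C2*y^3


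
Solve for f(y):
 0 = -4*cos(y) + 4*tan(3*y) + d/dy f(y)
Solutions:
 f(y) = C1 + 4*log(cos(3*y))/3 + 4*sin(y)


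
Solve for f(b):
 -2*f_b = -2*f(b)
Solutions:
 f(b) = C1*exp(b)


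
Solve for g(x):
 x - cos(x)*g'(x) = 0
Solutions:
 g(x) = C1 + Integral(x/cos(x), x)


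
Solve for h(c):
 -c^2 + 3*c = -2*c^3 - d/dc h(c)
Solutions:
 h(c) = C1 - c^4/2 + c^3/3 - 3*c^2/2


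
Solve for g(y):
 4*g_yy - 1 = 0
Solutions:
 g(y) = C1 + C2*y + y^2/8


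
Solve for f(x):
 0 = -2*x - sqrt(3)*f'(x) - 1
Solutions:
 f(x) = C1 - sqrt(3)*x^2/3 - sqrt(3)*x/3


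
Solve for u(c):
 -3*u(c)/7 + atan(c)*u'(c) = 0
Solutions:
 u(c) = C1*exp(3*Integral(1/atan(c), c)/7)


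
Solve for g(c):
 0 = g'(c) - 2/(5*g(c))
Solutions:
 g(c) = -sqrt(C1 + 20*c)/5
 g(c) = sqrt(C1 + 20*c)/5


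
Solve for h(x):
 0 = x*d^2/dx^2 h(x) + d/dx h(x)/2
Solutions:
 h(x) = C1 + C2*sqrt(x)


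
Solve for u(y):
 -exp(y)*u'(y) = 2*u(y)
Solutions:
 u(y) = C1*exp(2*exp(-y))


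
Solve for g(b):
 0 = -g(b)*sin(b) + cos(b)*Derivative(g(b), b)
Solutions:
 g(b) = C1/cos(b)


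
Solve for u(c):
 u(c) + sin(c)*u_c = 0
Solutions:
 u(c) = C1*sqrt(cos(c) + 1)/sqrt(cos(c) - 1)


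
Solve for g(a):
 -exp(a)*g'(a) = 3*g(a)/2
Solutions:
 g(a) = C1*exp(3*exp(-a)/2)


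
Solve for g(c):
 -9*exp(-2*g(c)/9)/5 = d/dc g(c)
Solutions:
 g(c) = 9*log(-sqrt(C1 - 9*c)) - 9*log(15) + 9*log(10)/2
 g(c) = 9*log(C1 - 9*c)/2 - 9*log(15) + 9*log(10)/2


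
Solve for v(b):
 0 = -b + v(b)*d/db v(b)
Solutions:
 v(b) = -sqrt(C1 + b^2)
 v(b) = sqrt(C1 + b^2)


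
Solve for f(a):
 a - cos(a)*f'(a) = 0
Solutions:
 f(a) = C1 + Integral(a/cos(a), a)


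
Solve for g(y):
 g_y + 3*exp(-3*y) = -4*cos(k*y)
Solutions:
 g(y) = C1 + exp(-3*y) - 4*sin(k*y)/k


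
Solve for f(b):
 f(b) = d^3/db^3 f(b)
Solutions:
 f(b) = C3*exp(b) + (C1*sin(sqrt(3)*b/2) + C2*cos(sqrt(3)*b/2))*exp(-b/2)


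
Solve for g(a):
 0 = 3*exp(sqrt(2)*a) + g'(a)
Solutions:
 g(a) = C1 - 3*sqrt(2)*exp(sqrt(2)*a)/2


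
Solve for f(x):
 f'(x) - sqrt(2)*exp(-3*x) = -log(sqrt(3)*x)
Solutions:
 f(x) = C1 - x*log(x) + x*(1 - log(3)/2) - sqrt(2)*exp(-3*x)/3


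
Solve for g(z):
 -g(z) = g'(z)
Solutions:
 g(z) = C1*exp(-z)


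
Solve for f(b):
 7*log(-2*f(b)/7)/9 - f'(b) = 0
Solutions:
 -9*Integral(1/(log(-_y) - log(7) + log(2)), (_y, f(b)))/7 = C1 - b


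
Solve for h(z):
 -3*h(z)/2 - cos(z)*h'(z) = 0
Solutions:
 h(z) = C1*(sin(z) - 1)^(3/4)/(sin(z) + 1)^(3/4)


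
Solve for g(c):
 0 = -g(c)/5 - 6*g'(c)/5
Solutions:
 g(c) = C1*exp(-c/6)


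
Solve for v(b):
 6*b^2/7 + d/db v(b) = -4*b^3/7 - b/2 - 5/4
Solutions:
 v(b) = C1 - b^4/7 - 2*b^3/7 - b^2/4 - 5*b/4


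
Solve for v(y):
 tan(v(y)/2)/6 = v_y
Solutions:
 v(y) = -2*asin(C1*exp(y/12)) + 2*pi
 v(y) = 2*asin(C1*exp(y/12))


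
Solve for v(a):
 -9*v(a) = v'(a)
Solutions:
 v(a) = C1*exp(-9*a)


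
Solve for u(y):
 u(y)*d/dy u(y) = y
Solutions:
 u(y) = -sqrt(C1 + y^2)
 u(y) = sqrt(C1 + y^2)


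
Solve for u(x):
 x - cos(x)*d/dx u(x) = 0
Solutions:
 u(x) = C1 + Integral(x/cos(x), x)


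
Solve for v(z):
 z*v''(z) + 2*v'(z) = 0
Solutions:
 v(z) = C1 + C2/z


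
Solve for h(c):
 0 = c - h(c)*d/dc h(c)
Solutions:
 h(c) = -sqrt(C1 + c^2)
 h(c) = sqrt(C1 + c^2)


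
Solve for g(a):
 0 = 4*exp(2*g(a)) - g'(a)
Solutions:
 g(a) = log(-sqrt(-1/(C1 + 4*a))) - log(2)/2
 g(a) = log(-1/(C1 + 4*a))/2 - log(2)/2


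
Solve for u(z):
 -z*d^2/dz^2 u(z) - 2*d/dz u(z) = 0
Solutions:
 u(z) = C1 + C2/z


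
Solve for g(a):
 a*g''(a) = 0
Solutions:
 g(a) = C1 + C2*a


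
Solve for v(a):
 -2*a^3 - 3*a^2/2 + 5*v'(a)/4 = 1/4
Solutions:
 v(a) = C1 + 2*a^4/5 + 2*a^3/5 + a/5


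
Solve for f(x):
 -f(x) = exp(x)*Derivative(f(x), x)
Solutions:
 f(x) = C1*exp(exp(-x))


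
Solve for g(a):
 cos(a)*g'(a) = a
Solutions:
 g(a) = C1 + Integral(a/cos(a), a)


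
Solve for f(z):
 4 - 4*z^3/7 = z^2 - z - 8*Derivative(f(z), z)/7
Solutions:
 f(z) = C1 + z^4/8 + 7*z^3/24 - 7*z^2/16 - 7*z/2


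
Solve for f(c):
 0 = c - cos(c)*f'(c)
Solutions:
 f(c) = C1 + Integral(c/cos(c), c)


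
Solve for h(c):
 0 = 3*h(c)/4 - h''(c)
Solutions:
 h(c) = C1*exp(-sqrt(3)*c/2) + C2*exp(sqrt(3)*c/2)


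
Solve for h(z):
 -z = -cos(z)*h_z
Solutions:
 h(z) = C1 + Integral(z/cos(z), z)


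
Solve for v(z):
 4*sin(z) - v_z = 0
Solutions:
 v(z) = C1 - 4*cos(z)


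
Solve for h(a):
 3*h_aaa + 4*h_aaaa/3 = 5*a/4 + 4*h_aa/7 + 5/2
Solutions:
 h(a) = C1 + C2*a + C3*exp(a*(-63 + sqrt(5313))/56) + C4*exp(-a*(63 + sqrt(5313))/56) - 35*a^3/96 - 1015*a^2/128


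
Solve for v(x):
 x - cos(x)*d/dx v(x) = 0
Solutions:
 v(x) = C1 + Integral(x/cos(x), x)


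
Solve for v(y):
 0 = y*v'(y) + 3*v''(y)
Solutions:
 v(y) = C1 + C2*erf(sqrt(6)*y/6)


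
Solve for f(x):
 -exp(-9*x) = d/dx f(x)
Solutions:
 f(x) = C1 + exp(-9*x)/9


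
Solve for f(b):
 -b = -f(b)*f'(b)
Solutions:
 f(b) = -sqrt(C1 + b^2)
 f(b) = sqrt(C1 + b^2)


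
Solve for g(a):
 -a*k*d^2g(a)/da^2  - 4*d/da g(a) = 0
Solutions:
 g(a) = C1 + a^(((re(k) - 4)*re(k) + im(k)^2)/(re(k)^2 + im(k)^2))*(C2*sin(4*log(a)*Abs(im(k))/(re(k)^2 + im(k)^2)) + C3*cos(4*log(a)*im(k)/(re(k)^2 + im(k)^2)))


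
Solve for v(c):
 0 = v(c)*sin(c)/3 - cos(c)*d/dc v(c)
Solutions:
 v(c) = C1/cos(c)^(1/3)


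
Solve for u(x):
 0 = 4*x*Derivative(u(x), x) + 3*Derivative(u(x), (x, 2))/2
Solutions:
 u(x) = C1 + C2*erf(2*sqrt(3)*x/3)


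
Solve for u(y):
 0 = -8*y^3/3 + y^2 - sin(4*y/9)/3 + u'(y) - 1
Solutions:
 u(y) = C1 + 2*y^4/3 - y^3/3 + y - 3*cos(4*y/9)/4


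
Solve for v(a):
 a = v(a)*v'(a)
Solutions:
 v(a) = -sqrt(C1 + a^2)
 v(a) = sqrt(C1 + a^2)


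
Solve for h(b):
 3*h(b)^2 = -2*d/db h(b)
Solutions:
 h(b) = 2/(C1 + 3*b)


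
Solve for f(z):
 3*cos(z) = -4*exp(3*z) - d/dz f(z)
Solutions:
 f(z) = C1 - 4*exp(3*z)/3 - 3*sin(z)


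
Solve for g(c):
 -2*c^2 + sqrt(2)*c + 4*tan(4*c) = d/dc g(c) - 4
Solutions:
 g(c) = C1 - 2*c^3/3 + sqrt(2)*c^2/2 + 4*c - log(cos(4*c))


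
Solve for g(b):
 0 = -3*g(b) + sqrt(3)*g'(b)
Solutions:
 g(b) = C1*exp(sqrt(3)*b)


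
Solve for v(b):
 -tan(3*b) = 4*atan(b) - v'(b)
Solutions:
 v(b) = C1 + 4*b*atan(b) - 2*log(b^2 + 1) - log(cos(3*b))/3


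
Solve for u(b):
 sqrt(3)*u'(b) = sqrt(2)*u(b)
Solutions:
 u(b) = C1*exp(sqrt(6)*b/3)


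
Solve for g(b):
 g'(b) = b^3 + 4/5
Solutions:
 g(b) = C1 + b^4/4 + 4*b/5


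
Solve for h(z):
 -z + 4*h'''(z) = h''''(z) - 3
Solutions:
 h(z) = C1 + C2*z + C3*z^2 + C4*exp(4*z) + z^4/96 - 11*z^3/96


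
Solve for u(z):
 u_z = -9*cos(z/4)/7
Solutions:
 u(z) = C1 - 36*sin(z/4)/7


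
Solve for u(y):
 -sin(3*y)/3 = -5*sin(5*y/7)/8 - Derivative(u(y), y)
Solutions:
 u(y) = C1 + 7*cos(5*y/7)/8 - cos(3*y)/9


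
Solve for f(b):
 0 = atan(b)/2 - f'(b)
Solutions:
 f(b) = C1 + b*atan(b)/2 - log(b^2 + 1)/4


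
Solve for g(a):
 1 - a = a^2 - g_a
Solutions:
 g(a) = C1 + a^3/3 + a^2/2 - a


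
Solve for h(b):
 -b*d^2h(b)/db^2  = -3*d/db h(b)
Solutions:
 h(b) = C1 + C2*b^4


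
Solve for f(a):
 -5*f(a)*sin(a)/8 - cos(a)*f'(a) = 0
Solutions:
 f(a) = C1*cos(a)^(5/8)


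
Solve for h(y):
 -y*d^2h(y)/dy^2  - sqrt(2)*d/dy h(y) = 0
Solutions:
 h(y) = C1 + C2*y^(1 - sqrt(2))


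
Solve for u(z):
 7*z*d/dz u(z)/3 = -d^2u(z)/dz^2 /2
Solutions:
 u(z) = C1 + C2*erf(sqrt(21)*z/3)


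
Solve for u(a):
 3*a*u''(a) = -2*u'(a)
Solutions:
 u(a) = C1 + C2*a^(1/3)


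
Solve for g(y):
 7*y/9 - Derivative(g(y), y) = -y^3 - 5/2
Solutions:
 g(y) = C1 + y^4/4 + 7*y^2/18 + 5*y/2


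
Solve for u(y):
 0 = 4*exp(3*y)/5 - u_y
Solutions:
 u(y) = C1 + 4*exp(3*y)/15


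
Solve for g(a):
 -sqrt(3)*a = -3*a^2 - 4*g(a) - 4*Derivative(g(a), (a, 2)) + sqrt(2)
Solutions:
 g(a) = C1*sin(a) + C2*cos(a) - 3*a^2/4 + sqrt(3)*a/4 + sqrt(2)/4 + 3/2


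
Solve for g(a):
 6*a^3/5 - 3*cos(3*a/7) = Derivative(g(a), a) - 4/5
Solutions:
 g(a) = C1 + 3*a^4/10 + 4*a/5 - 7*sin(3*a/7)


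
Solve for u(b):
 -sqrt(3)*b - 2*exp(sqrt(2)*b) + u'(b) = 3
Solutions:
 u(b) = C1 + sqrt(3)*b^2/2 + 3*b + sqrt(2)*exp(sqrt(2)*b)


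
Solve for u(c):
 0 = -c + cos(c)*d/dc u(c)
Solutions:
 u(c) = C1 + Integral(c/cos(c), c)


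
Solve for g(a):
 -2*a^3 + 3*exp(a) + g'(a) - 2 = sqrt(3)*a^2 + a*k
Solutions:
 g(a) = C1 + a^4/2 + sqrt(3)*a^3/3 + a^2*k/2 + 2*a - 3*exp(a)


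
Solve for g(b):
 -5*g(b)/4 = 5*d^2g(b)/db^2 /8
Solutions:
 g(b) = C1*sin(sqrt(2)*b) + C2*cos(sqrt(2)*b)


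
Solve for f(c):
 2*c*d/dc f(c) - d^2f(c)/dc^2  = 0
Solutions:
 f(c) = C1 + C2*erfi(c)


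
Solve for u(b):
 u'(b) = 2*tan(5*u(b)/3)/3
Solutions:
 u(b) = -3*asin(C1*exp(10*b/9))/5 + 3*pi/5
 u(b) = 3*asin(C1*exp(10*b/9))/5


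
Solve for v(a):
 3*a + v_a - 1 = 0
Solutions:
 v(a) = C1 - 3*a^2/2 + a


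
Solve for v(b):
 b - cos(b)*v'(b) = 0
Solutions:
 v(b) = C1 + Integral(b/cos(b), b)


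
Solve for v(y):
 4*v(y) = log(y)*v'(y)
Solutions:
 v(y) = C1*exp(4*li(y))


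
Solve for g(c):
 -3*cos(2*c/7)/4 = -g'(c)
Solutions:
 g(c) = C1 + 21*sin(2*c/7)/8


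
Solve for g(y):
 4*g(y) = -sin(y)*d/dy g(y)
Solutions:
 g(y) = C1*(cos(y)^2 + 2*cos(y) + 1)/(cos(y)^2 - 2*cos(y) + 1)


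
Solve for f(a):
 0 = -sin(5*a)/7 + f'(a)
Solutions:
 f(a) = C1 - cos(5*a)/35


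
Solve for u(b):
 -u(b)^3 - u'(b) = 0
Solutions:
 u(b) = -sqrt(2)*sqrt(-1/(C1 - b))/2
 u(b) = sqrt(2)*sqrt(-1/(C1 - b))/2


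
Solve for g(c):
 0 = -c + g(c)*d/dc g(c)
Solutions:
 g(c) = -sqrt(C1 + c^2)
 g(c) = sqrt(C1 + c^2)


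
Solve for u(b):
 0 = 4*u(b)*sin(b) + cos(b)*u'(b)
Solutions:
 u(b) = C1*cos(b)^4


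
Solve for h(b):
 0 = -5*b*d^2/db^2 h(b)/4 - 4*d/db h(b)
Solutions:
 h(b) = C1 + C2/b^(11/5)


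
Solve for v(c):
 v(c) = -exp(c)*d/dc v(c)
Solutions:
 v(c) = C1*exp(exp(-c))


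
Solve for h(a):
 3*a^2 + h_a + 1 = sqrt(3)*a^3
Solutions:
 h(a) = C1 + sqrt(3)*a^4/4 - a^3 - a


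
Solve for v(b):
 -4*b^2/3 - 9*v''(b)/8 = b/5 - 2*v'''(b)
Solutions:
 v(b) = C1 + C2*b + C3*exp(9*b/16) - 8*b^4/81 - 2668*b^3/3645 - 42688*b^2/10935


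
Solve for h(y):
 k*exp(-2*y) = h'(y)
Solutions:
 h(y) = C1 - k*exp(-2*y)/2


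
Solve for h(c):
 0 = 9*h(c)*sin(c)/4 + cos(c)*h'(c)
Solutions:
 h(c) = C1*cos(c)^(9/4)


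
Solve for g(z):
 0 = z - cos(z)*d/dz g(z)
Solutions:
 g(z) = C1 + Integral(z/cos(z), z)


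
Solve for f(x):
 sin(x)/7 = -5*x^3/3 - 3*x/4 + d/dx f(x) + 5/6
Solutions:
 f(x) = C1 + 5*x^4/12 + 3*x^2/8 - 5*x/6 - cos(x)/7


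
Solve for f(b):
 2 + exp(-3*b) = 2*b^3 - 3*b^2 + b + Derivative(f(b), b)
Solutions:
 f(b) = C1 - b^4/2 + b^3 - b^2/2 + 2*b - exp(-3*b)/3


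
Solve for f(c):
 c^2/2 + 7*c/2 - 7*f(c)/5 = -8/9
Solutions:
 f(c) = 5*c^2/14 + 5*c/2 + 40/63


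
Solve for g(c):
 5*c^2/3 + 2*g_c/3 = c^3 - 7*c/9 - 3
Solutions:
 g(c) = C1 + 3*c^4/8 - 5*c^3/6 - 7*c^2/12 - 9*c/2


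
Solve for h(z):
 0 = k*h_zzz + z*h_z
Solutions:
 h(z) = C1 + Integral(C2*airyai(z*(-1/k)^(1/3)) + C3*airybi(z*(-1/k)^(1/3)), z)


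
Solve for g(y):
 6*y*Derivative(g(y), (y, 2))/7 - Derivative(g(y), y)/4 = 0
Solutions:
 g(y) = C1 + C2*y^(31/24)


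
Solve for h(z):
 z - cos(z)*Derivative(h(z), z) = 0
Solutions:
 h(z) = C1 + Integral(z/cos(z), z)


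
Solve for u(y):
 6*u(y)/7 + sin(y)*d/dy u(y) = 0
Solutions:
 u(y) = C1*(cos(y) + 1)^(3/7)/(cos(y) - 1)^(3/7)


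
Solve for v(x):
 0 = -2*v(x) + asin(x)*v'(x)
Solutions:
 v(x) = C1*exp(2*Integral(1/asin(x), x))


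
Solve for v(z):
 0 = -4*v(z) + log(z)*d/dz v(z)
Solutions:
 v(z) = C1*exp(4*li(z))


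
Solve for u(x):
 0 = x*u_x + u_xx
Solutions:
 u(x) = C1 + C2*erf(sqrt(2)*x/2)


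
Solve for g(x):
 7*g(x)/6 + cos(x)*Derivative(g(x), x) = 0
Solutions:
 g(x) = C1*(sin(x) - 1)^(7/12)/(sin(x) + 1)^(7/12)


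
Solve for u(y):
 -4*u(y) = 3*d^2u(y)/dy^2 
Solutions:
 u(y) = C1*sin(2*sqrt(3)*y/3) + C2*cos(2*sqrt(3)*y/3)


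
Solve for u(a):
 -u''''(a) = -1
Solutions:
 u(a) = C1 + C2*a + C3*a^2 + C4*a^3 + a^4/24


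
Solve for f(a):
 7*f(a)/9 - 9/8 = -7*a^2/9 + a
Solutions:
 f(a) = -a^2 + 9*a/7 + 81/56


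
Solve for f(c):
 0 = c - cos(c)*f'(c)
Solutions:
 f(c) = C1 + Integral(c/cos(c), c)


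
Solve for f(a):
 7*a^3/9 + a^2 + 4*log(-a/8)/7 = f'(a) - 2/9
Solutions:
 f(a) = C1 + 7*a^4/36 + a^3/3 + 4*a*log(-a)/7 + 2*a*(-54*log(2) - 11)/63


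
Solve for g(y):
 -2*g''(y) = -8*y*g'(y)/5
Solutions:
 g(y) = C1 + C2*erfi(sqrt(10)*y/5)


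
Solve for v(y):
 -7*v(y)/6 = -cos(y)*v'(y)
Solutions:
 v(y) = C1*(sin(y) + 1)^(7/12)/(sin(y) - 1)^(7/12)


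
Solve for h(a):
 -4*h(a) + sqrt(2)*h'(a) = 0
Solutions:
 h(a) = C1*exp(2*sqrt(2)*a)


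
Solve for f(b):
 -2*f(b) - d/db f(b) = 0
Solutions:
 f(b) = C1*exp(-2*b)


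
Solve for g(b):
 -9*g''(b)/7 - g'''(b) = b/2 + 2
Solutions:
 g(b) = C1 + C2*b + C3*exp(-9*b/7) - 7*b^3/108 - 203*b^2/324


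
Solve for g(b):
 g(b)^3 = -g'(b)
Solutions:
 g(b) = -sqrt(2)*sqrt(-1/(C1 - b))/2
 g(b) = sqrt(2)*sqrt(-1/(C1 - b))/2


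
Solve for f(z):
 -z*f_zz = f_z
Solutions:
 f(z) = C1 + C2*log(z)


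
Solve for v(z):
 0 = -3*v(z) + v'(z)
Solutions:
 v(z) = C1*exp(3*z)


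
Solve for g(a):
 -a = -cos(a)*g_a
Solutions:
 g(a) = C1 + Integral(a/cos(a), a)


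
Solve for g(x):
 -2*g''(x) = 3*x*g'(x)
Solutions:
 g(x) = C1 + C2*erf(sqrt(3)*x/2)


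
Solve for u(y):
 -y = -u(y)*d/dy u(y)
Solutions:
 u(y) = -sqrt(C1 + y^2)
 u(y) = sqrt(C1 + y^2)


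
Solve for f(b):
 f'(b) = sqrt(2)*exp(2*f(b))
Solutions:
 f(b) = log(-sqrt(-1/(C1 + sqrt(2)*b))) - log(2)/2
 f(b) = log(-1/(C1 + sqrt(2)*b))/2 - log(2)/2


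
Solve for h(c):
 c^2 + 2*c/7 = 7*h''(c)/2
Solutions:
 h(c) = C1 + C2*c + c^4/42 + 2*c^3/147


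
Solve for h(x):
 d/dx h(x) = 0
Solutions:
 h(x) = C1


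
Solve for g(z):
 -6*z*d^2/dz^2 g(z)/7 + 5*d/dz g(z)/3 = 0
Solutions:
 g(z) = C1 + C2*z^(53/18)


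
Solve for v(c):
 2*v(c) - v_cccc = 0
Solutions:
 v(c) = C1*exp(-2^(1/4)*c) + C2*exp(2^(1/4)*c) + C3*sin(2^(1/4)*c) + C4*cos(2^(1/4)*c)


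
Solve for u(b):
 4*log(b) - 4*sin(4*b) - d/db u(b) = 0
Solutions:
 u(b) = C1 + 4*b*log(b) - 4*b + cos(4*b)


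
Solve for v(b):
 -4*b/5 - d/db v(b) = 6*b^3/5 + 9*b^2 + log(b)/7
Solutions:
 v(b) = C1 - 3*b^4/10 - 3*b^3 - 2*b^2/5 - b*log(b)/7 + b/7


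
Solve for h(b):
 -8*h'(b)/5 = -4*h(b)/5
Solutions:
 h(b) = C1*exp(b/2)


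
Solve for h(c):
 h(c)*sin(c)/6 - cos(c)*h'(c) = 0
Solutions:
 h(c) = C1/cos(c)^(1/6)


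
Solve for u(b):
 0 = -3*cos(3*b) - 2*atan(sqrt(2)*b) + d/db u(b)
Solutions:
 u(b) = C1 + 2*b*atan(sqrt(2)*b) - sqrt(2)*log(2*b^2 + 1)/2 + sin(3*b)


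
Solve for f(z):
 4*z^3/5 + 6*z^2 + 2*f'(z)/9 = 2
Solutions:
 f(z) = C1 - 9*z^4/10 - 9*z^3 + 9*z


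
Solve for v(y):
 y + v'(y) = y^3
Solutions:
 v(y) = C1 + y^4/4 - y^2/2


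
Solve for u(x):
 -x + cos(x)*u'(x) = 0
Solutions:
 u(x) = C1 + Integral(x/cos(x), x)


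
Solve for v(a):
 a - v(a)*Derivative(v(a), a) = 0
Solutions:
 v(a) = -sqrt(C1 + a^2)
 v(a) = sqrt(C1 + a^2)


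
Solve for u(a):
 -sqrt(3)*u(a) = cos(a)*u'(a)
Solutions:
 u(a) = C1*(sin(a) - 1)^(sqrt(3)/2)/(sin(a) + 1)^(sqrt(3)/2)


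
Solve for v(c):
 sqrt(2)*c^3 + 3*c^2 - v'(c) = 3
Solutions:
 v(c) = C1 + sqrt(2)*c^4/4 + c^3 - 3*c


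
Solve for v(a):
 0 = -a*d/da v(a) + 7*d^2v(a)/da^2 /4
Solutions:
 v(a) = C1 + C2*erfi(sqrt(14)*a/7)


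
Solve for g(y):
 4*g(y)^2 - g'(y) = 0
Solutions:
 g(y) = -1/(C1 + 4*y)


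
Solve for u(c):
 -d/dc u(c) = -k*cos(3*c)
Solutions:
 u(c) = C1 + k*sin(3*c)/3


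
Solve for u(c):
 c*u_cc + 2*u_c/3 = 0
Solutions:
 u(c) = C1 + C2*c^(1/3)


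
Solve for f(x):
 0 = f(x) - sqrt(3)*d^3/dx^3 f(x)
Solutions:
 f(x) = C3*exp(3^(5/6)*x/3) + (C1*sin(3^(1/3)*x/2) + C2*cos(3^(1/3)*x/2))*exp(-3^(5/6)*x/6)


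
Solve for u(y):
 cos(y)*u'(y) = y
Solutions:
 u(y) = C1 + Integral(y/cos(y), y)


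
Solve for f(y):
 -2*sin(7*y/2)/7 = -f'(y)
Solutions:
 f(y) = C1 - 4*cos(7*y/2)/49


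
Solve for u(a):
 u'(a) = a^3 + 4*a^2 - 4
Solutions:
 u(a) = C1 + a^4/4 + 4*a^3/3 - 4*a


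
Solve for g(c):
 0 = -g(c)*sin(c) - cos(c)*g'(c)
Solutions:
 g(c) = C1*cos(c)


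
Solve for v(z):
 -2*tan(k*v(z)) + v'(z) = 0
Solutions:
 v(z) = Piecewise((-asin(exp(C1*k + 2*k*z))/k + pi/k, Ne(k, 0)), (nan, True))
 v(z) = Piecewise((asin(exp(C1*k + 2*k*z))/k, Ne(k, 0)), (nan, True))


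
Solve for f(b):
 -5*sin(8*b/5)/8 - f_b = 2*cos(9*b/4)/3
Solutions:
 f(b) = C1 - 8*sin(9*b/4)/27 + 25*cos(8*b/5)/64


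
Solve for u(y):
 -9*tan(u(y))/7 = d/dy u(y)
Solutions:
 u(y) = pi - asin(C1*exp(-9*y/7))
 u(y) = asin(C1*exp(-9*y/7))


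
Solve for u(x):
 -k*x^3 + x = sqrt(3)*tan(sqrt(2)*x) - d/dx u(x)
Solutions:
 u(x) = C1 + k*x^4/4 - x^2/2 - sqrt(6)*log(cos(sqrt(2)*x))/2


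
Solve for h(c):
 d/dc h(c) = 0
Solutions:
 h(c) = C1


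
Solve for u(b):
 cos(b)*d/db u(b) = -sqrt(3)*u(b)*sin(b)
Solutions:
 u(b) = C1*cos(b)^(sqrt(3))


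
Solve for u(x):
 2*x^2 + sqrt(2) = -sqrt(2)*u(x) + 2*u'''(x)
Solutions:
 u(x) = C3*exp(2^(5/6)*x/2) - sqrt(2)*x^2 + (C1*sin(2^(5/6)*sqrt(3)*x/4) + C2*cos(2^(5/6)*sqrt(3)*x/4))*exp(-2^(5/6)*x/4) - 1


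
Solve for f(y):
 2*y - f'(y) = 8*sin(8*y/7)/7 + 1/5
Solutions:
 f(y) = C1 + y^2 - y/5 + cos(8*y/7)


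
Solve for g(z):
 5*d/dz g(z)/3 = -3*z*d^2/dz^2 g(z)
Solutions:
 g(z) = C1 + C2*z^(4/9)


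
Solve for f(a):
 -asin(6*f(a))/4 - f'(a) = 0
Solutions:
 Integral(1/asin(6*_y), (_y, f(a))) = C1 - a/4


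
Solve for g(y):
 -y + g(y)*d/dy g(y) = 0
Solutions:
 g(y) = -sqrt(C1 + y^2)
 g(y) = sqrt(C1 + y^2)


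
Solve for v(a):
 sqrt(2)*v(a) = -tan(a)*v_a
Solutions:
 v(a) = C1/sin(a)^(sqrt(2))


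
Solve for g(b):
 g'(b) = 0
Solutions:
 g(b) = C1


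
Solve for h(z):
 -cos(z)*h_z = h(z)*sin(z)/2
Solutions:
 h(z) = C1*sqrt(cos(z))


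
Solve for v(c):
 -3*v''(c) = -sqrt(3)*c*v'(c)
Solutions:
 v(c) = C1 + C2*erfi(sqrt(2)*3^(3/4)*c/6)


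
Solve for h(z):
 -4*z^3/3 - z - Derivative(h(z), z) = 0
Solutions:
 h(z) = C1 - z^4/3 - z^2/2


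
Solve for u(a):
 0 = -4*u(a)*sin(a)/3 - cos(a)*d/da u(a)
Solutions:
 u(a) = C1*cos(a)^(4/3)


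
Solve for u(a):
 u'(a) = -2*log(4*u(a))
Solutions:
 Integral(1/(log(_y) + 2*log(2)), (_y, u(a)))/2 = C1 - a


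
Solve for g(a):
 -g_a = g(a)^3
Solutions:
 g(a) = -sqrt(2)*sqrt(-1/(C1 - a))/2
 g(a) = sqrt(2)*sqrt(-1/(C1 - a))/2


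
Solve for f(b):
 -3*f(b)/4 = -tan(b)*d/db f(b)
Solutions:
 f(b) = C1*sin(b)^(3/4)


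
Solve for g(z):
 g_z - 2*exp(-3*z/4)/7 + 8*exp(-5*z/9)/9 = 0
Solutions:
 g(z) = C1 - 8*exp(-3*z/4)/21 + 8*exp(-5*z/9)/5


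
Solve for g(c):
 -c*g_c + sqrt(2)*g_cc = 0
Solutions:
 g(c) = C1 + C2*erfi(2^(1/4)*c/2)


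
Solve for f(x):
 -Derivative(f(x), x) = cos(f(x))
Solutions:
 f(x) = pi - asin((C1 + exp(2*x))/(C1 - exp(2*x)))
 f(x) = asin((C1 + exp(2*x))/(C1 - exp(2*x)))


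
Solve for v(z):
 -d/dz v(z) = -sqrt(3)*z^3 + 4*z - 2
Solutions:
 v(z) = C1 + sqrt(3)*z^4/4 - 2*z^2 + 2*z


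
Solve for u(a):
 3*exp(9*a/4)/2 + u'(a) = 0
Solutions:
 u(a) = C1 - 2*exp(9*a/4)/3


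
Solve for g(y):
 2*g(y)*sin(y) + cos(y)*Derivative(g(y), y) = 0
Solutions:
 g(y) = C1*cos(y)^2


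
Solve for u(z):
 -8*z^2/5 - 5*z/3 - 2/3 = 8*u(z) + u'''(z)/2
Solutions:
 u(z) = C3*exp(-2*2^(1/3)*z) - z^2/5 - 5*z/24 + (C1*sin(2^(1/3)*sqrt(3)*z) + C2*cos(2^(1/3)*sqrt(3)*z))*exp(2^(1/3)*z) - 1/12


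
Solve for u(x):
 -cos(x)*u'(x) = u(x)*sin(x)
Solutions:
 u(x) = C1*cos(x)


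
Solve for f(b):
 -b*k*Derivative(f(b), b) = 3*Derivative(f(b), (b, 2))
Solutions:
 f(b) = Piecewise((-sqrt(6)*sqrt(pi)*C1*erf(sqrt(6)*b*sqrt(k)/6)/(2*sqrt(k)) - C2, (k > 0) | (k < 0)), (-C1*b - C2, True))


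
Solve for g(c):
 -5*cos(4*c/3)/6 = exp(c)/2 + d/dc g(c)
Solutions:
 g(c) = C1 - exp(c)/2 - 5*sin(4*c/3)/8


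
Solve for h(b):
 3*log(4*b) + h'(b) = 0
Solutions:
 h(b) = C1 - 3*b*log(b) - b*log(64) + 3*b


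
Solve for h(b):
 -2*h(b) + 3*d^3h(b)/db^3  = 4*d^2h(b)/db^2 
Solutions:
 h(b) = C1*exp(b*(-(9*sqrt(1113) + 307)^(1/3) - 16/(9*sqrt(1113) + 307)^(1/3) + 8)/18)*sin(sqrt(3)*b*(-(9*sqrt(1113) + 307)^(1/3) + 16/(9*sqrt(1113) + 307)^(1/3))/18) + C2*exp(b*(-(9*sqrt(1113) + 307)^(1/3) - 16/(9*sqrt(1113) + 307)^(1/3) + 8)/18)*cos(sqrt(3)*b*(-(9*sqrt(1113) + 307)^(1/3) + 16/(9*sqrt(1113) + 307)^(1/3))/18) + C3*exp(b*(16/(9*sqrt(1113) + 307)^(1/3) + 4 + (9*sqrt(1113) + 307)^(1/3))/9)


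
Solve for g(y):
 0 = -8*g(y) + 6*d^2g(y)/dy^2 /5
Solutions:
 g(y) = C1*exp(-2*sqrt(15)*y/3) + C2*exp(2*sqrt(15)*y/3)


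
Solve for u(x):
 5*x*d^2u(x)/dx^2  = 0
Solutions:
 u(x) = C1 + C2*x


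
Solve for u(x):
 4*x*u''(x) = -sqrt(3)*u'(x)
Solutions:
 u(x) = C1 + C2*x^(1 - sqrt(3)/4)


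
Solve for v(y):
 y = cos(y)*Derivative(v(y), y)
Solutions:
 v(y) = C1 + Integral(y/cos(y), y)


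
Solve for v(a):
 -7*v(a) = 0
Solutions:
 v(a) = 0


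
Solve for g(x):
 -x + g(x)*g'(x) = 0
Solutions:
 g(x) = -sqrt(C1 + x^2)
 g(x) = sqrt(C1 + x^2)


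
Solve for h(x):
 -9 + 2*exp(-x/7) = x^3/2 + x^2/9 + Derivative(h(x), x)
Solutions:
 h(x) = C1 - x^4/8 - x^3/27 - 9*x - 14*exp(-x/7)


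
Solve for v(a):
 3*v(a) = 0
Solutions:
 v(a) = 0


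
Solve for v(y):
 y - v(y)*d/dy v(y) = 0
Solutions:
 v(y) = -sqrt(C1 + y^2)
 v(y) = sqrt(C1 + y^2)


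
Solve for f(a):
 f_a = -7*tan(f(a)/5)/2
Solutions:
 f(a) = -5*asin(C1*exp(-7*a/10)) + 5*pi
 f(a) = 5*asin(C1*exp(-7*a/10))


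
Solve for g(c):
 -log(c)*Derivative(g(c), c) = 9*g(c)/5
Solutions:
 g(c) = C1*exp(-9*li(c)/5)


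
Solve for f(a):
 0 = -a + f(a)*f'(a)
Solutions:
 f(a) = -sqrt(C1 + a^2)
 f(a) = sqrt(C1 + a^2)


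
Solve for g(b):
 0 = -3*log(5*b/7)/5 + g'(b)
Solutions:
 g(b) = C1 + 3*b*log(b)/5 - 3*b*log(7)/5 - 3*b/5 + 3*b*log(5)/5


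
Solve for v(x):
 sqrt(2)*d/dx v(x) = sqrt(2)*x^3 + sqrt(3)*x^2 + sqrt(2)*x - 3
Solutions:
 v(x) = C1 + x^4/4 + sqrt(6)*x^3/6 + x^2/2 - 3*sqrt(2)*x/2


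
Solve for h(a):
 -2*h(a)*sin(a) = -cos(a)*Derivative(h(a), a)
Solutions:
 h(a) = C1/cos(a)^2


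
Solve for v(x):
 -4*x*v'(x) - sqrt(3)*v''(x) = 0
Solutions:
 v(x) = C1 + C2*erf(sqrt(2)*3^(3/4)*x/3)


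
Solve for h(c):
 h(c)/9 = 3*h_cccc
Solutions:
 h(c) = C1*exp(-3^(1/4)*c/3) + C2*exp(3^(1/4)*c/3) + C3*sin(3^(1/4)*c/3) + C4*cos(3^(1/4)*c/3)


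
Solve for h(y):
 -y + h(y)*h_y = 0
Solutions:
 h(y) = -sqrt(C1 + y^2)
 h(y) = sqrt(C1 + y^2)


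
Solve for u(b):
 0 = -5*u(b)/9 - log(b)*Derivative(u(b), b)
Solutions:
 u(b) = C1*exp(-5*li(b)/9)


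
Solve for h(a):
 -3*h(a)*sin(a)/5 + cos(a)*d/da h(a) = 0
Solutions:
 h(a) = C1/cos(a)^(3/5)


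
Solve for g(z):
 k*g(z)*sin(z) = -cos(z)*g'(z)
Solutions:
 g(z) = C1*exp(k*log(cos(z)))


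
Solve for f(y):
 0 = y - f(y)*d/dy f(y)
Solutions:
 f(y) = -sqrt(C1 + y^2)
 f(y) = sqrt(C1 + y^2)


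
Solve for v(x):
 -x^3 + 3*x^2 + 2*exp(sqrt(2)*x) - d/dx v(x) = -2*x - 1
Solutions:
 v(x) = C1 - x^4/4 + x^3 + x^2 + x + sqrt(2)*exp(sqrt(2)*x)


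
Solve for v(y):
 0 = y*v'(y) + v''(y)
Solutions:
 v(y) = C1 + C2*erf(sqrt(2)*y/2)


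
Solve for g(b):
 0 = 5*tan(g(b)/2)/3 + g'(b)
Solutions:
 g(b) = -2*asin(C1*exp(-5*b/6)) + 2*pi
 g(b) = 2*asin(C1*exp(-5*b/6))


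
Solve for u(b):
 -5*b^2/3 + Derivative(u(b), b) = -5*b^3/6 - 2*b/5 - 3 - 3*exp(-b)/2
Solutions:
 u(b) = C1 - 5*b^4/24 + 5*b^3/9 - b^2/5 - 3*b + 3*exp(-b)/2


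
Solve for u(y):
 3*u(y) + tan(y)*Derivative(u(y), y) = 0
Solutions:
 u(y) = C1/sin(y)^3


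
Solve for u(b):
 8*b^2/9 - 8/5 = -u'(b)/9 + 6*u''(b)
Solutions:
 u(b) = C1 + C2*exp(b/54) - 8*b^3/3 - 432*b^2 - 233208*b/5


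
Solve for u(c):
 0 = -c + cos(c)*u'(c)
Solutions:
 u(c) = C1 + Integral(c/cos(c), c)


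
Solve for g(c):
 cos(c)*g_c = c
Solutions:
 g(c) = C1 + Integral(c/cos(c), c)


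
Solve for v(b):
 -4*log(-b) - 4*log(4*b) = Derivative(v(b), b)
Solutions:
 v(b) = C1 - 8*b*log(b) + 4*b*(-2*log(2) + 2 - I*pi)


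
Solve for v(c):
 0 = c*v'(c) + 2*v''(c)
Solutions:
 v(c) = C1 + C2*erf(c/2)


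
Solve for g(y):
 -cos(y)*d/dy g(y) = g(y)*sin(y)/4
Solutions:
 g(y) = C1*cos(y)^(1/4)


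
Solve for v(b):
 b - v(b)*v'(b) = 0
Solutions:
 v(b) = -sqrt(C1 + b^2)
 v(b) = sqrt(C1 + b^2)


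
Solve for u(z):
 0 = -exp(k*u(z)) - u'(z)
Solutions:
 u(z) = Piecewise((log(1/(C1*k + k*z))/k, Ne(k, 0)), (nan, True))
 u(z) = Piecewise((C1 - z, Eq(k, 0)), (nan, True))


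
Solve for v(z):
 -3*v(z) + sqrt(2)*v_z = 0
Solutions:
 v(z) = C1*exp(3*sqrt(2)*z/2)


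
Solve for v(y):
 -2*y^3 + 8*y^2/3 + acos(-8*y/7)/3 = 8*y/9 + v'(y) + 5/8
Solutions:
 v(y) = C1 - y^4/2 + 8*y^3/9 - 4*y^2/9 + y*acos(-8*y/7)/3 - 5*y/8 + sqrt(49 - 64*y^2)/24


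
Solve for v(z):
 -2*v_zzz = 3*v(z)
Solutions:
 v(z) = C3*exp(-2^(2/3)*3^(1/3)*z/2) + (C1*sin(2^(2/3)*3^(5/6)*z/4) + C2*cos(2^(2/3)*3^(5/6)*z/4))*exp(2^(2/3)*3^(1/3)*z/4)


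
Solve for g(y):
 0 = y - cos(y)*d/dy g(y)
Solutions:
 g(y) = C1 + Integral(y/cos(y), y)


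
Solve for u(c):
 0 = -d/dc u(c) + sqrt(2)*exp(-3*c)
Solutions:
 u(c) = C1 - sqrt(2)*exp(-3*c)/3


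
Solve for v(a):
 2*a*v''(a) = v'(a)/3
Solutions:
 v(a) = C1 + C2*a^(7/6)


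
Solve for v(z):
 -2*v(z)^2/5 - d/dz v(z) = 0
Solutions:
 v(z) = 5/(C1 + 2*z)


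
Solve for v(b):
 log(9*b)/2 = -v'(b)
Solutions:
 v(b) = C1 - b*log(b)/2 - b*log(3) + b/2


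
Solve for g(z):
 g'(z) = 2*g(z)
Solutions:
 g(z) = C1*exp(2*z)


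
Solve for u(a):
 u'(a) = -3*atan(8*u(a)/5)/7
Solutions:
 Integral(1/atan(8*_y/5), (_y, u(a))) = C1 - 3*a/7


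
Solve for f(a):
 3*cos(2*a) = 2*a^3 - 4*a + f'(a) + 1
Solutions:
 f(a) = C1 - a^4/2 + 2*a^2 - a + 3*sin(2*a)/2


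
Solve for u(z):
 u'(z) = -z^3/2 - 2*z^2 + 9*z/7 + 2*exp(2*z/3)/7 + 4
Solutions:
 u(z) = C1 - z^4/8 - 2*z^3/3 + 9*z^2/14 + 4*z + 3*exp(2*z/3)/7


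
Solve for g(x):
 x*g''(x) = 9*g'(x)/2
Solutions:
 g(x) = C1 + C2*x^(11/2)


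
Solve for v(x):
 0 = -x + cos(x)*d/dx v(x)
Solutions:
 v(x) = C1 + Integral(x/cos(x), x)


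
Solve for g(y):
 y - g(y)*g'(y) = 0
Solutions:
 g(y) = -sqrt(C1 + y^2)
 g(y) = sqrt(C1 + y^2)


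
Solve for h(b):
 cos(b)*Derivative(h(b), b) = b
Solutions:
 h(b) = C1 + Integral(b/cos(b), b)


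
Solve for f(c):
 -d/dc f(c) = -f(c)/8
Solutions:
 f(c) = C1*exp(c/8)


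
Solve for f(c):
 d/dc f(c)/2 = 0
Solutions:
 f(c) = C1


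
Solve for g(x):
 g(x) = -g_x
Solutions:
 g(x) = C1*exp(-x)


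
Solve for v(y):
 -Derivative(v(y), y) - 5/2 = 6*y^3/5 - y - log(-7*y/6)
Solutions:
 v(y) = C1 - 3*y^4/10 + y^2/2 + y*log(-y) + y*(-7/2 - log(6) + log(7))


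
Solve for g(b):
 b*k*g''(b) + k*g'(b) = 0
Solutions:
 g(b) = C1 + C2*log(b)


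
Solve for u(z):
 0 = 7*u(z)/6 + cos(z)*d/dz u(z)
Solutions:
 u(z) = C1*(sin(z) - 1)^(7/12)/(sin(z) + 1)^(7/12)


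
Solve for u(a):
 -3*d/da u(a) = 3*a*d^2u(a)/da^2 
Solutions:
 u(a) = C1 + C2*log(a)


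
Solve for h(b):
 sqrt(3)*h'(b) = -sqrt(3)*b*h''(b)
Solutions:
 h(b) = C1 + C2*log(b)


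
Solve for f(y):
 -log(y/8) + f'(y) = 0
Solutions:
 f(y) = C1 + y*log(y) - y*log(8) - y


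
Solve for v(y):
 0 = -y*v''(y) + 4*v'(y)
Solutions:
 v(y) = C1 + C2*y^5


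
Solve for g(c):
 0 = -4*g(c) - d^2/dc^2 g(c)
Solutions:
 g(c) = C1*sin(2*c) + C2*cos(2*c)


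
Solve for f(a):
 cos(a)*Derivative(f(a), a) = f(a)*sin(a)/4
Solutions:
 f(a) = C1/cos(a)^(1/4)


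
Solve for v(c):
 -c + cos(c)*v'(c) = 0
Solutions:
 v(c) = C1 + Integral(c/cos(c), c)


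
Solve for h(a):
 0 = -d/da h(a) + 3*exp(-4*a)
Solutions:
 h(a) = C1 - 3*exp(-4*a)/4


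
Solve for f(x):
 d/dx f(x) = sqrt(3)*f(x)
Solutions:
 f(x) = C1*exp(sqrt(3)*x)


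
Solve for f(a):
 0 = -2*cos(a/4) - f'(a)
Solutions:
 f(a) = C1 - 8*sin(a/4)


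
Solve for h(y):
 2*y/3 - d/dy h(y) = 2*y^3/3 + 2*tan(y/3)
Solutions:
 h(y) = C1 - y^4/6 + y^2/3 + 6*log(cos(y/3))


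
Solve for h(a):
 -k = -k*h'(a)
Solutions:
 h(a) = C1 + a


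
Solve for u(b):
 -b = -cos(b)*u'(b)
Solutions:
 u(b) = C1 + Integral(b/cos(b), b)


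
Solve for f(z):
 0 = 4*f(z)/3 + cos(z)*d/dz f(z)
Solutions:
 f(z) = C1*(sin(z) - 1)^(2/3)/(sin(z) + 1)^(2/3)


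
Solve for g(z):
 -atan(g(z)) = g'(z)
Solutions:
 Integral(1/atan(_y), (_y, g(z))) = C1 - z


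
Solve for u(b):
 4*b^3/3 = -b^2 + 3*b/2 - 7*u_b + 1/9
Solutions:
 u(b) = C1 - b^4/21 - b^3/21 + 3*b^2/28 + b/63


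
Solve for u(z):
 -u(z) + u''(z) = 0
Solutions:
 u(z) = C1*exp(-z) + C2*exp(z)


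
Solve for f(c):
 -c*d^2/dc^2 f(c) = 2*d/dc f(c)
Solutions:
 f(c) = C1 + C2/c


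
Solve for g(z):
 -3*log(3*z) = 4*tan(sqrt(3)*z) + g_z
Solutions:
 g(z) = C1 - 3*z*log(z) - 3*z*log(3) + 3*z + 4*sqrt(3)*log(cos(sqrt(3)*z))/3


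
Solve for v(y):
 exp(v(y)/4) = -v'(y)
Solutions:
 v(y) = 4*log(1/(C1 + y)) + 8*log(2)


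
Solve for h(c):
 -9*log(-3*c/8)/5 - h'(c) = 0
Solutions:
 h(c) = C1 - 9*c*log(-c)/5 + 9*c*(-log(3) + 1 + 3*log(2))/5


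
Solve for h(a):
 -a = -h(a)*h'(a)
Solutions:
 h(a) = -sqrt(C1 + a^2)
 h(a) = sqrt(C1 + a^2)


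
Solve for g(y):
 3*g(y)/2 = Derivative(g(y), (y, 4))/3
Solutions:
 g(y) = C1*exp(-2^(3/4)*sqrt(3)*y/2) + C2*exp(2^(3/4)*sqrt(3)*y/2) + C3*sin(2^(3/4)*sqrt(3)*y/2) + C4*cos(2^(3/4)*sqrt(3)*y/2)


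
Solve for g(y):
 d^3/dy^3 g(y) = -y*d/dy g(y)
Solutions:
 g(y) = C1 + Integral(C2*airyai(-y) + C3*airybi(-y), y)


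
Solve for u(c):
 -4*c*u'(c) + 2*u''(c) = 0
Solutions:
 u(c) = C1 + C2*erfi(c)


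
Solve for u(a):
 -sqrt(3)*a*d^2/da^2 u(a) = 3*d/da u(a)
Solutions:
 u(a) = C1 + C2*a^(1 - sqrt(3))


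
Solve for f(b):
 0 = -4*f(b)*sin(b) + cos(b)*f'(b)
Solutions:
 f(b) = C1/cos(b)^4


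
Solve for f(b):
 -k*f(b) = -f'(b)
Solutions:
 f(b) = C1*exp(b*k)


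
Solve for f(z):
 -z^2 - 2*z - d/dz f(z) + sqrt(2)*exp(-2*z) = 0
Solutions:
 f(z) = C1 - z^3/3 - z^2 - sqrt(2)*exp(-2*z)/2


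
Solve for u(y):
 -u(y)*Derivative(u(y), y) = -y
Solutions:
 u(y) = -sqrt(C1 + y^2)
 u(y) = sqrt(C1 + y^2)


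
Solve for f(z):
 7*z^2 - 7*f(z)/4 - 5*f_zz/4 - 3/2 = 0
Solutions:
 f(z) = C1*sin(sqrt(35)*z/5) + C2*cos(sqrt(35)*z/5) + 4*z^2 - 46/7


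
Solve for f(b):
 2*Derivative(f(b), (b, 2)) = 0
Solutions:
 f(b) = C1 + C2*b


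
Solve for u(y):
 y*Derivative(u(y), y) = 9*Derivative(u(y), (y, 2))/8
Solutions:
 u(y) = C1 + C2*erfi(2*y/3)


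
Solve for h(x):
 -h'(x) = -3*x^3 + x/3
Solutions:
 h(x) = C1 + 3*x^4/4 - x^2/6


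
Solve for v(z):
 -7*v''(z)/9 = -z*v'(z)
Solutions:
 v(z) = C1 + C2*erfi(3*sqrt(14)*z/14)


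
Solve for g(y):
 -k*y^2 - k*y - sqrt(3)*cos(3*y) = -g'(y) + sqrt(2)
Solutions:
 g(y) = C1 + k*y^3/3 + k*y^2/2 + sqrt(2)*y + sqrt(3)*sin(3*y)/3


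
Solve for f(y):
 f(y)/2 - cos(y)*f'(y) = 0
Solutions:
 f(y) = C1*(sin(y) + 1)^(1/4)/(sin(y) - 1)^(1/4)


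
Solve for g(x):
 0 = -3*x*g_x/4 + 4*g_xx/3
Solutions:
 g(x) = C1 + C2*erfi(3*sqrt(2)*x/8)


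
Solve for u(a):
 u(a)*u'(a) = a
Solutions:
 u(a) = -sqrt(C1 + a^2)
 u(a) = sqrt(C1 + a^2)


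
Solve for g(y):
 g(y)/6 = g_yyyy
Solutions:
 g(y) = C1*exp(-6^(3/4)*y/6) + C2*exp(6^(3/4)*y/6) + C3*sin(6^(3/4)*y/6) + C4*cos(6^(3/4)*y/6)


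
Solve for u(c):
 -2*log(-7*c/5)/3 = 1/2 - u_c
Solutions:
 u(c) = C1 + 2*c*log(-c)/3 + c*(-4*log(5) - 1 + 4*log(7))/6


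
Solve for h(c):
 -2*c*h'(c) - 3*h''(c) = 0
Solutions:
 h(c) = C1 + C2*erf(sqrt(3)*c/3)


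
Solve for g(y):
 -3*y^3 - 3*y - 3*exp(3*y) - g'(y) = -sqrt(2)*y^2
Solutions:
 g(y) = C1 - 3*y^4/4 + sqrt(2)*y^3/3 - 3*y^2/2 - exp(3*y)


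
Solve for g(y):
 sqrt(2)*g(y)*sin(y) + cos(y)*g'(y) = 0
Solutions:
 g(y) = C1*cos(y)^(sqrt(2))


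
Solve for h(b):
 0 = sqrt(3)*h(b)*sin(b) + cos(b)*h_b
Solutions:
 h(b) = C1*cos(b)^(sqrt(3))


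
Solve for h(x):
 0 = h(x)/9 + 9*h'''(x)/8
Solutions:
 h(x) = C3*exp(-2*3^(2/3)*x/9) + (C1*sin(3^(1/6)*x/3) + C2*cos(3^(1/6)*x/3))*exp(3^(2/3)*x/9)


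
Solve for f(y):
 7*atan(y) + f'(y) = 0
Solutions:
 f(y) = C1 - 7*y*atan(y) + 7*log(y^2 + 1)/2


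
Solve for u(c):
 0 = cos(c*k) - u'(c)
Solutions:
 u(c) = C1 + sin(c*k)/k


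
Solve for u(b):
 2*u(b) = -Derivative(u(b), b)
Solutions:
 u(b) = C1*exp(-2*b)


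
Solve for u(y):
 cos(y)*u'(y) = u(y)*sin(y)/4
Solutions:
 u(y) = C1/cos(y)^(1/4)


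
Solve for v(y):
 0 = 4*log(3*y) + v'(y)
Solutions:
 v(y) = C1 - 4*y*log(y) - y*log(81) + 4*y


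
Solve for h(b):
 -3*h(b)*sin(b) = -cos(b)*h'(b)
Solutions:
 h(b) = C1/cos(b)^3


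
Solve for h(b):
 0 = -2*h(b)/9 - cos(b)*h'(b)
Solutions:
 h(b) = C1*(sin(b) - 1)^(1/9)/(sin(b) + 1)^(1/9)


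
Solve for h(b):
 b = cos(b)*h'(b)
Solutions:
 h(b) = C1 + Integral(b/cos(b), b)


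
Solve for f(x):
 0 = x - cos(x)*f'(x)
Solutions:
 f(x) = C1 + Integral(x/cos(x), x)


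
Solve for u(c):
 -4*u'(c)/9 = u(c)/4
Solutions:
 u(c) = C1*exp(-9*c/16)


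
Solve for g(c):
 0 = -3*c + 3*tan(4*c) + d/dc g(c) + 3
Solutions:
 g(c) = C1 + 3*c^2/2 - 3*c + 3*log(cos(4*c))/4


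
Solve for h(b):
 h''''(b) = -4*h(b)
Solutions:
 h(b) = (C1*sin(b) + C2*cos(b))*exp(-b) + (C3*sin(b) + C4*cos(b))*exp(b)


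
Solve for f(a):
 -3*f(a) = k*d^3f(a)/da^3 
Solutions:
 f(a) = C1*exp(3^(1/3)*a*(-1/k)^(1/3)) + C2*exp(a*(-1/k)^(1/3)*(-3^(1/3) + 3^(5/6)*I)/2) + C3*exp(-a*(-1/k)^(1/3)*(3^(1/3) + 3^(5/6)*I)/2)


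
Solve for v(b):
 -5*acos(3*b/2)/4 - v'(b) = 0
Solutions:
 v(b) = C1 - 5*b*acos(3*b/2)/4 + 5*sqrt(4 - 9*b^2)/12


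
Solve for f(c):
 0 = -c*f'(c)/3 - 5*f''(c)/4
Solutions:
 f(c) = C1 + C2*erf(sqrt(30)*c/15)


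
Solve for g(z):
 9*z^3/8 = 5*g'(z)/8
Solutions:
 g(z) = C1 + 9*z^4/20


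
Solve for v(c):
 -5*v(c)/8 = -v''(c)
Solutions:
 v(c) = C1*exp(-sqrt(10)*c/4) + C2*exp(sqrt(10)*c/4)


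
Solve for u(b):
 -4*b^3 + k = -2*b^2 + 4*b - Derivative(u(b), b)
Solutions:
 u(b) = C1 + b^4 - 2*b^3/3 + 2*b^2 - b*k


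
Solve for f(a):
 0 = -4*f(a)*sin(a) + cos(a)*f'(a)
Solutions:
 f(a) = C1/cos(a)^4


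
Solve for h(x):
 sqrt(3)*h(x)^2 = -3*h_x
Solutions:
 h(x) = 3/(C1 + sqrt(3)*x)


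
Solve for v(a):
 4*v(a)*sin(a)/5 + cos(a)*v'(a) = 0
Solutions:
 v(a) = C1*cos(a)^(4/5)


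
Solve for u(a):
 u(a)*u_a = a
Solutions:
 u(a) = -sqrt(C1 + a^2)
 u(a) = sqrt(C1 + a^2)


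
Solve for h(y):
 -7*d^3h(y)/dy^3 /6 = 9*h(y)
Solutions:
 h(y) = C3*exp(-3*2^(1/3)*7^(2/3)*y/7) + (C1*sin(3*2^(1/3)*sqrt(3)*7^(2/3)*y/14) + C2*cos(3*2^(1/3)*sqrt(3)*7^(2/3)*y/14))*exp(3*2^(1/3)*7^(2/3)*y/14)


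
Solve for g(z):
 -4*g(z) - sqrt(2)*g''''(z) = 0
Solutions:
 g(z) = (C1*sin(2^(7/8)*z/2) + C2*cos(2^(7/8)*z/2))*exp(-2^(7/8)*z/2) + (C3*sin(2^(7/8)*z/2) + C4*cos(2^(7/8)*z/2))*exp(2^(7/8)*z/2)


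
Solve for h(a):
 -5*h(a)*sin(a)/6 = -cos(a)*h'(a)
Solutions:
 h(a) = C1/cos(a)^(5/6)


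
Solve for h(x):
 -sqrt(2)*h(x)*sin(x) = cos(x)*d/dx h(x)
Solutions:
 h(x) = C1*cos(x)^(sqrt(2))


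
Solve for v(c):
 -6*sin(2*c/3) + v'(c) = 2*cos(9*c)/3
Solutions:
 v(c) = C1 + 2*sin(9*c)/27 - 9*cos(2*c/3)


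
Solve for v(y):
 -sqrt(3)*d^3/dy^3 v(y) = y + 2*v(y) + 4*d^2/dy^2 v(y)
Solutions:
 v(y) = C1*exp(y*(-8*sqrt(3) + 16/(sqrt(627) + 145*sqrt(3)/9)^(1/3) + 3*(sqrt(627) + 145*sqrt(3)/9)^(1/3))/18)*sin(sqrt(3)*y*(-3*(sqrt(627) + 145*sqrt(3)/9)^(1/3) + 16/(sqrt(627) + 145*sqrt(3)/9)^(1/3))/18) + C2*exp(y*(-8*sqrt(3) + 16/(sqrt(627) + 145*sqrt(3)/9)^(1/3) + 3*(sqrt(627) + 145*sqrt(3)/9)^(1/3))/18)*cos(sqrt(3)*y*(-3*(sqrt(627) + 145*sqrt(3)/9)^(1/3) + 16/(sqrt(627) + 145*sqrt(3)/9)^(1/3))/18) + C3*exp(-y*(16/(sqrt(627) + 145*sqrt(3)/9)^(1/3) + 4*sqrt(3) + 3*(sqrt(627) + 145*sqrt(3)/9)^(1/3))/9) - y/2


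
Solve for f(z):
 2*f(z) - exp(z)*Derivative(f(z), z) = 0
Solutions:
 f(z) = C1*exp(-2*exp(-z))


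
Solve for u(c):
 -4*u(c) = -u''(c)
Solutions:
 u(c) = C1*exp(-2*c) + C2*exp(2*c)


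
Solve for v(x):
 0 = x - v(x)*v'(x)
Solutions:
 v(x) = -sqrt(C1 + x^2)
 v(x) = sqrt(C1 + x^2)


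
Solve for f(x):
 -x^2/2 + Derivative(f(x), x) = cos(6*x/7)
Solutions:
 f(x) = C1 + x^3/6 + 7*sin(6*x/7)/6


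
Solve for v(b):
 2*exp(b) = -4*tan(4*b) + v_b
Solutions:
 v(b) = C1 + 2*exp(b) - log(cos(4*b))


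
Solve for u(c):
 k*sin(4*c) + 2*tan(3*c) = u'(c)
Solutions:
 u(c) = C1 - k*cos(4*c)/4 - 2*log(cos(3*c))/3


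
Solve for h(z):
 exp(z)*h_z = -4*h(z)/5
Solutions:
 h(z) = C1*exp(4*exp(-z)/5)


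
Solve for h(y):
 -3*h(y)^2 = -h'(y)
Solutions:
 h(y) = -1/(C1 + 3*y)


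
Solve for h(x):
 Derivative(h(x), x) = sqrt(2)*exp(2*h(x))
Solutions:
 h(x) = log(-sqrt(-1/(C1 + sqrt(2)*x))) - log(2)/2
 h(x) = log(-1/(C1 + sqrt(2)*x))/2 - log(2)/2


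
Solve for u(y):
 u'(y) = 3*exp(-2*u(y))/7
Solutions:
 u(y) = log(-sqrt(C1 + 42*y)) - log(7)
 u(y) = log(C1 + 42*y)/2 - log(7)


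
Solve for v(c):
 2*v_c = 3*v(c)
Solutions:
 v(c) = C1*exp(3*c/2)


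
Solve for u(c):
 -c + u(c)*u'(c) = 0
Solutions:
 u(c) = -sqrt(C1 + c^2)
 u(c) = sqrt(C1 + c^2)


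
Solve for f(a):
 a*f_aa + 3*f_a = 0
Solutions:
 f(a) = C1 + C2/a^2


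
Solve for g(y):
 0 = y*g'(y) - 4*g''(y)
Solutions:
 g(y) = C1 + C2*erfi(sqrt(2)*y/4)


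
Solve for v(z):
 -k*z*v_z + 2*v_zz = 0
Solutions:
 v(z) = Piecewise((-sqrt(pi)*C1*erf(z*sqrt(-k)/2)/sqrt(-k) - C2, (k > 0) | (k < 0)), (-C1*z - C2, True))


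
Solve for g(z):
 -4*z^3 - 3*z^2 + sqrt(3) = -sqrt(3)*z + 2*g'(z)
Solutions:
 g(z) = C1 - z^4/2 - z^3/2 + sqrt(3)*z^2/4 + sqrt(3)*z/2


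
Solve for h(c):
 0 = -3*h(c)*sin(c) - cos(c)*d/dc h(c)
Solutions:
 h(c) = C1*cos(c)^3


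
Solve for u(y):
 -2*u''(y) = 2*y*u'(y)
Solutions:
 u(y) = C1 + C2*erf(sqrt(2)*y/2)


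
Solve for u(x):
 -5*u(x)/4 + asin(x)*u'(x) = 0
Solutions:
 u(x) = C1*exp(5*Integral(1/asin(x), x)/4)


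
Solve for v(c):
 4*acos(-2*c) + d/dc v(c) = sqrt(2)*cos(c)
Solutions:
 v(c) = C1 - 4*c*acos(-2*c) - 2*sqrt(1 - 4*c^2) + sqrt(2)*sin(c)


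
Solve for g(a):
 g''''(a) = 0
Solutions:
 g(a) = C1 + C2*a + C3*a^2 + C4*a^3


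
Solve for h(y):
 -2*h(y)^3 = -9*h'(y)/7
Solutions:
 h(y) = -3*sqrt(2)*sqrt(-1/(C1 + 14*y))/2
 h(y) = 3*sqrt(2)*sqrt(-1/(C1 + 14*y))/2
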